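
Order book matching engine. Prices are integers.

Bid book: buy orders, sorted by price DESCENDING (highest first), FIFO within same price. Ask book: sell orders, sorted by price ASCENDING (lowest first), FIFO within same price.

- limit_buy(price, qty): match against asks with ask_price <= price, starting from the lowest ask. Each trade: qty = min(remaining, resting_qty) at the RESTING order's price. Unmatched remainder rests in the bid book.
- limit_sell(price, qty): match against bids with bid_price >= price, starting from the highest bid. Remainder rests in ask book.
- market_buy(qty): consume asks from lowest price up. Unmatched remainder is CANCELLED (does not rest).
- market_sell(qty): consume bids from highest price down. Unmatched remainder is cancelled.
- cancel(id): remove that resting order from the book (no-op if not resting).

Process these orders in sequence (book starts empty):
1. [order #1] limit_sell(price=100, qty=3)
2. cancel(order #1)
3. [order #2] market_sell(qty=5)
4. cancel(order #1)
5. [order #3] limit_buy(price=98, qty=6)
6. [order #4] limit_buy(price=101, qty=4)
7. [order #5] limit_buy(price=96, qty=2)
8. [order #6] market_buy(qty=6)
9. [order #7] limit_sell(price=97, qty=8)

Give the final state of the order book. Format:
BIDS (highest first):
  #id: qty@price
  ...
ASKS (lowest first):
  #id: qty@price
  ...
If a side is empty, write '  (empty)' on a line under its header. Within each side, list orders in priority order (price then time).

After op 1 [order #1] limit_sell(price=100, qty=3): fills=none; bids=[-] asks=[#1:3@100]
After op 2 cancel(order #1): fills=none; bids=[-] asks=[-]
After op 3 [order #2] market_sell(qty=5): fills=none; bids=[-] asks=[-]
After op 4 cancel(order #1): fills=none; bids=[-] asks=[-]
After op 5 [order #3] limit_buy(price=98, qty=6): fills=none; bids=[#3:6@98] asks=[-]
After op 6 [order #4] limit_buy(price=101, qty=4): fills=none; bids=[#4:4@101 #3:6@98] asks=[-]
After op 7 [order #5] limit_buy(price=96, qty=2): fills=none; bids=[#4:4@101 #3:6@98 #5:2@96] asks=[-]
After op 8 [order #6] market_buy(qty=6): fills=none; bids=[#4:4@101 #3:6@98 #5:2@96] asks=[-]
After op 9 [order #7] limit_sell(price=97, qty=8): fills=#4x#7:4@101 #3x#7:4@98; bids=[#3:2@98 #5:2@96] asks=[-]

Answer: BIDS (highest first):
  #3: 2@98
  #5: 2@96
ASKS (lowest first):
  (empty)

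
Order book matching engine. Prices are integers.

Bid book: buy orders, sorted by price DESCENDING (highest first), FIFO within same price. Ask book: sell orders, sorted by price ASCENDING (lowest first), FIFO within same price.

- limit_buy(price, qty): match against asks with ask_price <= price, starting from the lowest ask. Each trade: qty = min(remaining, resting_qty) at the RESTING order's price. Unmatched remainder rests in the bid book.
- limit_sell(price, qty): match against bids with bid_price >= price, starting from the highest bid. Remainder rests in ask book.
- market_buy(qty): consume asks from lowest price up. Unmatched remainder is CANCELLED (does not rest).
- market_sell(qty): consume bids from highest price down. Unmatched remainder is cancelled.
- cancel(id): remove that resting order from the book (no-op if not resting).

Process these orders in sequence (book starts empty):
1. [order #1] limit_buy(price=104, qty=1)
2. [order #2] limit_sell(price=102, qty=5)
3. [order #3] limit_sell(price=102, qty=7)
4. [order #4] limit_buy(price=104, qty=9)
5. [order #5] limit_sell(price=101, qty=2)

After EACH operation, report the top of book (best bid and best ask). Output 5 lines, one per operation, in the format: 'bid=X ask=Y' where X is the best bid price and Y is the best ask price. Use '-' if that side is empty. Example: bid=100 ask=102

Answer: bid=104 ask=-
bid=- ask=102
bid=- ask=102
bid=- ask=102
bid=- ask=101

Derivation:
After op 1 [order #1] limit_buy(price=104, qty=1): fills=none; bids=[#1:1@104] asks=[-]
After op 2 [order #2] limit_sell(price=102, qty=5): fills=#1x#2:1@104; bids=[-] asks=[#2:4@102]
After op 3 [order #3] limit_sell(price=102, qty=7): fills=none; bids=[-] asks=[#2:4@102 #3:7@102]
After op 4 [order #4] limit_buy(price=104, qty=9): fills=#4x#2:4@102 #4x#3:5@102; bids=[-] asks=[#3:2@102]
After op 5 [order #5] limit_sell(price=101, qty=2): fills=none; bids=[-] asks=[#5:2@101 #3:2@102]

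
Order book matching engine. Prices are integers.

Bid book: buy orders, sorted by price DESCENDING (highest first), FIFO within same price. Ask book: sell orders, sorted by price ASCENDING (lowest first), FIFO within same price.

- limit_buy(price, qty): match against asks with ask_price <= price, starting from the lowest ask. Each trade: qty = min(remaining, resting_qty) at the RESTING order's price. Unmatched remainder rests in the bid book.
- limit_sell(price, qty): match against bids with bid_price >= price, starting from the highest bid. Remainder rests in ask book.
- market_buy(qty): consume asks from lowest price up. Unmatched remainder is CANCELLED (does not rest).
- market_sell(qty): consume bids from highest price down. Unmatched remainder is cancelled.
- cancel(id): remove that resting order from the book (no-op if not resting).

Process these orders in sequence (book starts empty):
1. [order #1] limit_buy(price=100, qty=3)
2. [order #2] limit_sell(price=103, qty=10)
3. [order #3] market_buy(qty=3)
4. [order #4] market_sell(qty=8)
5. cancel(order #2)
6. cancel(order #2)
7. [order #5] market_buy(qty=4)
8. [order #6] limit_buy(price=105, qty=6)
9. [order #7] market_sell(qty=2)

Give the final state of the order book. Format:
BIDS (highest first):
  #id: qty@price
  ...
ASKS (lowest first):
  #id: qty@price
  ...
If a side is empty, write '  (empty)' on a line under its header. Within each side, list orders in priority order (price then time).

Answer: BIDS (highest first):
  #6: 4@105
ASKS (lowest first):
  (empty)

Derivation:
After op 1 [order #1] limit_buy(price=100, qty=3): fills=none; bids=[#1:3@100] asks=[-]
After op 2 [order #2] limit_sell(price=103, qty=10): fills=none; bids=[#1:3@100] asks=[#2:10@103]
After op 3 [order #3] market_buy(qty=3): fills=#3x#2:3@103; bids=[#1:3@100] asks=[#2:7@103]
After op 4 [order #4] market_sell(qty=8): fills=#1x#4:3@100; bids=[-] asks=[#2:7@103]
After op 5 cancel(order #2): fills=none; bids=[-] asks=[-]
After op 6 cancel(order #2): fills=none; bids=[-] asks=[-]
After op 7 [order #5] market_buy(qty=4): fills=none; bids=[-] asks=[-]
After op 8 [order #6] limit_buy(price=105, qty=6): fills=none; bids=[#6:6@105] asks=[-]
After op 9 [order #7] market_sell(qty=2): fills=#6x#7:2@105; bids=[#6:4@105] asks=[-]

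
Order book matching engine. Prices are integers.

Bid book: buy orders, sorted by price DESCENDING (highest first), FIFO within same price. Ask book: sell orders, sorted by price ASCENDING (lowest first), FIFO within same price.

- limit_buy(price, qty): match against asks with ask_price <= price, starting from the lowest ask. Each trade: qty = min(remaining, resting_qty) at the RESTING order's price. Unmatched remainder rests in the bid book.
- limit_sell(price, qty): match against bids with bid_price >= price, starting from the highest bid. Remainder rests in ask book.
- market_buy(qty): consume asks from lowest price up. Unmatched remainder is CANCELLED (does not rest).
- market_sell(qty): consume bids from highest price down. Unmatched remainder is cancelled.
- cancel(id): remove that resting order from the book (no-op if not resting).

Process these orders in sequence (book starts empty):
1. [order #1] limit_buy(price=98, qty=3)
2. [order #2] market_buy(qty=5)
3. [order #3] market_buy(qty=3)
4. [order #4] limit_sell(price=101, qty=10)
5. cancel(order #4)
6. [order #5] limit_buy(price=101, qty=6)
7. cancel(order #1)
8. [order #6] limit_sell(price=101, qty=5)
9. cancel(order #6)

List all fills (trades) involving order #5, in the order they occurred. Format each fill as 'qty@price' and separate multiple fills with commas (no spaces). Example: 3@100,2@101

After op 1 [order #1] limit_buy(price=98, qty=3): fills=none; bids=[#1:3@98] asks=[-]
After op 2 [order #2] market_buy(qty=5): fills=none; bids=[#1:3@98] asks=[-]
After op 3 [order #3] market_buy(qty=3): fills=none; bids=[#1:3@98] asks=[-]
After op 4 [order #4] limit_sell(price=101, qty=10): fills=none; bids=[#1:3@98] asks=[#4:10@101]
After op 5 cancel(order #4): fills=none; bids=[#1:3@98] asks=[-]
After op 6 [order #5] limit_buy(price=101, qty=6): fills=none; bids=[#5:6@101 #1:3@98] asks=[-]
After op 7 cancel(order #1): fills=none; bids=[#5:6@101] asks=[-]
After op 8 [order #6] limit_sell(price=101, qty=5): fills=#5x#6:5@101; bids=[#5:1@101] asks=[-]
After op 9 cancel(order #6): fills=none; bids=[#5:1@101] asks=[-]

Answer: 5@101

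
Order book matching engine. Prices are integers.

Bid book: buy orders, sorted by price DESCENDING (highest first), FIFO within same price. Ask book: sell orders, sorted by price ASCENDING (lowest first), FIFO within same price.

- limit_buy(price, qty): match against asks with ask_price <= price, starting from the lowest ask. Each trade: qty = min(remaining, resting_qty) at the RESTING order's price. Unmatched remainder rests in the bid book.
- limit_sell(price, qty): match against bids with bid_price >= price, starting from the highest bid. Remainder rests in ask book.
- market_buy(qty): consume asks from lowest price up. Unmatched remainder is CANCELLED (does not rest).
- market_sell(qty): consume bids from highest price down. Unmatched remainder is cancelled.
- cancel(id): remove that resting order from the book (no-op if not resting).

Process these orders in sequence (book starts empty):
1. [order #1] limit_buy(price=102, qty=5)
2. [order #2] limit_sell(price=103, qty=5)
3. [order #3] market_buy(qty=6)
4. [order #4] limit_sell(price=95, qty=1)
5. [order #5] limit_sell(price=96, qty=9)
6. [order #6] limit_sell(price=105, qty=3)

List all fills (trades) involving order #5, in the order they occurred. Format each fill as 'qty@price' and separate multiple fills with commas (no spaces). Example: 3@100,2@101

After op 1 [order #1] limit_buy(price=102, qty=5): fills=none; bids=[#1:5@102] asks=[-]
After op 2 [order #2] limit_sell(price=103, qty=5): fills=none; bids=[#1:5@102] asks=[#2:5@103]
After op 3 [order #3] market_buy(qty=6): fills=#3x#2:5@103; bids=[#1:5@102] asks=[-]
After op 4 [order #4] limit_sell(price=95, qty=1): fills=#1x#4:1@102; bids=[#1:4@102] asks=[-]
After op 5 [order #5] limit_sell(price=96, qty=9): fills=#1x#5:4@102; bids=[-] asks=[#5:5@96]
After op 6 [order #6] limit_sell(price=105, qty=3): fills=none; bids=[-] asks=[#5:5@96 #6:3@105]

Answer: 4@102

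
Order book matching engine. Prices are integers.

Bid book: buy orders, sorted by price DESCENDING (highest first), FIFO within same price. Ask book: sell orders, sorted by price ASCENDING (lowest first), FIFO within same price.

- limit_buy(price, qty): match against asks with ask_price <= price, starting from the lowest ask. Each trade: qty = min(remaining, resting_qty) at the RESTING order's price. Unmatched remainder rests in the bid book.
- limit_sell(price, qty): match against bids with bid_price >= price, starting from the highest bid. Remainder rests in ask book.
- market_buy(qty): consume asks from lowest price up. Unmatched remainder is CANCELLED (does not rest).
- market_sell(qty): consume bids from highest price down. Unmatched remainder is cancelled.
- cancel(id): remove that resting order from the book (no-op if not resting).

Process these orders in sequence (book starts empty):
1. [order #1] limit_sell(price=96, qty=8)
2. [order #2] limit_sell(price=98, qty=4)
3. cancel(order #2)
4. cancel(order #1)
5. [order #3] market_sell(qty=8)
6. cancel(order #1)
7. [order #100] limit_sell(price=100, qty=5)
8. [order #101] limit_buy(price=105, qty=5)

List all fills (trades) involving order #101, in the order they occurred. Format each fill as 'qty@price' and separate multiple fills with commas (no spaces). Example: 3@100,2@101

Answer: 5@100

Derivation:
After op 1 [order #1] limit_sell(price=96, qty=8): fills=none; bids=[-] asks=[#1:8@96]
After op 2 [order #2] limit_sell(price=98, qty=4): fills=none; bids=[-] asks=[#1:8@96 #2:4@98]
After op 3 cancel(order #2): fills=none; bids=[-] asks=[#1:8@96]
After op 4 cancel(order #1): fills=none; bids=[-] asks=[-]
After op 5 [order #3] market_sell(qty=8): fills=none; bids=[-] asks=[-]
After op 6 cancel(order #1): fills=none; bids=[-] asks=[-]
After op 7 [order #100] limit_sell(price=100, qty=5): fills=none; bids=[-] asks=[#100:5@100]
After op 8 [order #101] limit_buy(price=105, qty=5): fills=#101x#100:5@100; bids=[-] asks=[-]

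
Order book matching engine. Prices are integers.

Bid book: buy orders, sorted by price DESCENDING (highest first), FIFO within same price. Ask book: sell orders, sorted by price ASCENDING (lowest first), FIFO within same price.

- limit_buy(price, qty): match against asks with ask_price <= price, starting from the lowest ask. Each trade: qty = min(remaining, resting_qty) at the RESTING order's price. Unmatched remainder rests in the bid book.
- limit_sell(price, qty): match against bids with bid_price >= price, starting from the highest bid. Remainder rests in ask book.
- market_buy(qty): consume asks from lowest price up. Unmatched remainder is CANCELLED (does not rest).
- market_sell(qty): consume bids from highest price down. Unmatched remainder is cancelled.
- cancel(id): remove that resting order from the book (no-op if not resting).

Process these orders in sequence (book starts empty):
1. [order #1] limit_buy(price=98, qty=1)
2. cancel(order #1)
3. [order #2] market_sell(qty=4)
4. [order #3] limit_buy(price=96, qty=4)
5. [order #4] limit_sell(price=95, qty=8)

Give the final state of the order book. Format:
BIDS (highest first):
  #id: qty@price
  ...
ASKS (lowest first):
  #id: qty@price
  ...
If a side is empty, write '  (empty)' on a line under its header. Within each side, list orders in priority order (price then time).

After op 1 [order #1] limit_buy(price=98, qty=1): fills=none; bids=[#1:1@98] asks=[-]
After op 2 cancel(order #1): fills=none; bids=[-] asks=[-]
After op 3 [order #2] market_sell(qty=4): fills=none; bids=[-] asks=[-]
After op 4 [order #3] limit_buy(price=96, qty=4): fills=none; bids=[#3:4@96] asks=[-]
After op 5 [order #4] limit_sell(price=95, qty=8): fills=#3x#4:4@96; bids=[-] asks=[#4:4@95]

Answer: BIDS (highest first):
  (empty)
ASKS (lowest first):
  #4: 4@95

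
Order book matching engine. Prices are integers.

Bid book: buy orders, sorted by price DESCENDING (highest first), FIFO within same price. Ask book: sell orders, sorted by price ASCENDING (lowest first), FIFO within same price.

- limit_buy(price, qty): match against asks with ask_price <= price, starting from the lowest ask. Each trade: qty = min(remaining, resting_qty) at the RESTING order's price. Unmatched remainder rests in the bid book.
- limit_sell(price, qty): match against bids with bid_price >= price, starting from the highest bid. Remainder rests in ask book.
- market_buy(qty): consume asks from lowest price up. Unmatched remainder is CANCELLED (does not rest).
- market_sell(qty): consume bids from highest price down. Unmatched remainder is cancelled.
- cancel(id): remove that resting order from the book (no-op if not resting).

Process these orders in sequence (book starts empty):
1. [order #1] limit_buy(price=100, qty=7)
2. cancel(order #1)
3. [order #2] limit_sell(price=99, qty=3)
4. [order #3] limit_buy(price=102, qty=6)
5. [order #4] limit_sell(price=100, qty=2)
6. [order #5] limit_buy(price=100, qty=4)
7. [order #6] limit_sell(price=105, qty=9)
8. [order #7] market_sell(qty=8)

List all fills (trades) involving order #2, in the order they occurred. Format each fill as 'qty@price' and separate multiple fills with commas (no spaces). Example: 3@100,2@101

After op 1 [order #1] limit_buy(price=100, qty=7): fills=none; bids=[#1:7@100] asks=[-]
After op 2 cancel(order #1): fills=none; bids=[-] asks=[-]
After op 3 [order #2] limit_sell(price=99, qty=3): fills=none; bids=[-] asks=[#2:3@99]
After op 4 [order #3] limit_buy(price=102, qty=6): fills=#3x#2:3@99; bids=[#3:3@102] asks=[-]
After op 5 [order #4] limit_sell(price=100, qty=2): fills=#3x#4:2@102; bids=[#3:1@102] asks=[-]
After op 6 [order #5] limit_buy(price=100, qty=4): fills=none; bids=[#3:1@102 #5:4@100] asks=[-]
After op 7 [order #6] limit_sell(price=105, qty=9): fills=none; bids=[#3:1@102 #5:4@100] asks=[#6:9@105]
After op 8 [order #7] market_sell(qty=8): fills=#3x#7:1@102 #5x#7:4@100; bids=[-] asks=[#6:9@105]

Answer: 3@99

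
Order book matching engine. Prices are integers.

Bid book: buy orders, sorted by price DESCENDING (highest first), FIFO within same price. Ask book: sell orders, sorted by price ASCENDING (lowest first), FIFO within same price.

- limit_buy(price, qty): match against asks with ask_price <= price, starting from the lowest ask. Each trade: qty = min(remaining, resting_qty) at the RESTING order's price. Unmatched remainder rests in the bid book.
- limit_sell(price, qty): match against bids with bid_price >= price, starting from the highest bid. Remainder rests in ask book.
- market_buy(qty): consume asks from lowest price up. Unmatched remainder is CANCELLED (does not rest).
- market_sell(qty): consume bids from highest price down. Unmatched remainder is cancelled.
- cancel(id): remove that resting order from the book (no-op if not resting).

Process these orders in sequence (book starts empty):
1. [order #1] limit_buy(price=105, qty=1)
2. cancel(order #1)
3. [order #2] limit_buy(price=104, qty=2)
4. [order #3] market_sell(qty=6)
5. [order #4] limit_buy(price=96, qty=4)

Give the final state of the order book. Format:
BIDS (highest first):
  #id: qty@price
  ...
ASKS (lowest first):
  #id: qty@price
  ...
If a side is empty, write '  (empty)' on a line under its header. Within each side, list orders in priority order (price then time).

Answer: BIDS (highest first):
  #4: 4@96
ASKS (lowest first):
  (empty)

Derivation:
After op 1 [order #1] limit_buy(price=105, qty=1): fills=none; bids=[#1:1@105] asks=[-]
After op 2 cancel(order #1): fills=none; bids=[-] asks=[-]
After op 3 [order #2] limit_buy(price=104, qty=2): fills=none; bids=[#2:2@104] asks=[-]
After op 4 [order #3] market_sell(qty=6): fills=#2x#3:2@104; bids=[-] asks=[-]
After op 5 [order #4] limit_buy(price=96, qty=4): fills=none; bids=[#4:4@96] asks=[-]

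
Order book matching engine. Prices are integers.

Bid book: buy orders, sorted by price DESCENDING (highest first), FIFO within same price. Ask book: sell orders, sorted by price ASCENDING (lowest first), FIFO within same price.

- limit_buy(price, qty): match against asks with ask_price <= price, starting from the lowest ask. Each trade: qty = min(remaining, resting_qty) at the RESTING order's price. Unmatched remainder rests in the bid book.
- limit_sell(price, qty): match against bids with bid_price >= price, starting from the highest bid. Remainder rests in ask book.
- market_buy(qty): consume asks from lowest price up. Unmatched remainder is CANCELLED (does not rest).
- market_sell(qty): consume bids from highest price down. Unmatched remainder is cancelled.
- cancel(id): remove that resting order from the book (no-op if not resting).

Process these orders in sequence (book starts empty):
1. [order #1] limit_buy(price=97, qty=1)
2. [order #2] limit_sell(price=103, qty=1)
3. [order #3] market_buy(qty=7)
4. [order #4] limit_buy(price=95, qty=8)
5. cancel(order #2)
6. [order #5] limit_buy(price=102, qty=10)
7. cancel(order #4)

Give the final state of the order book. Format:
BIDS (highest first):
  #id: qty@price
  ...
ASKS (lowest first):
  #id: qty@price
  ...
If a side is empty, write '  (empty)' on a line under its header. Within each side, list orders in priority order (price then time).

After op 1 [order #1] limit_buy(price=97, qty=1): fills=none; bids=[#1:1@97] asks=[-]
After op 2 [order #2] limit_sell(price=103, qty=1): fills=none; bids=[#1:1@97] asks=[#2:1@103]
After op 3 [order #3] market_buy(qty=7): fills=#3x#2:1@103; bids=[#1:1@97] asks=[-]
After op 4 [order #4] limit_buy(price=95, qty=8): fills=none; bids=[#1:1@97 #4:8@95] asks=[-]
After op 5 cancel(order #2): fills=none; bids=[#1:1@97 #4:8@95] asks=[-]
After op 6 [order #5] limit_buy(price=102, qty=10): fills=none; bids=[#5:10@102 #1:1@97 #4:8@95] asks=[-]
After op 7 cancel(order #4): fills=none; bids=[#5:10@102 #1:1@97] asks=[-]

Answer: BIDS (highest first):
  #5: 10@102
  #1: 1@97
ASKS (lowest first):
  (empty)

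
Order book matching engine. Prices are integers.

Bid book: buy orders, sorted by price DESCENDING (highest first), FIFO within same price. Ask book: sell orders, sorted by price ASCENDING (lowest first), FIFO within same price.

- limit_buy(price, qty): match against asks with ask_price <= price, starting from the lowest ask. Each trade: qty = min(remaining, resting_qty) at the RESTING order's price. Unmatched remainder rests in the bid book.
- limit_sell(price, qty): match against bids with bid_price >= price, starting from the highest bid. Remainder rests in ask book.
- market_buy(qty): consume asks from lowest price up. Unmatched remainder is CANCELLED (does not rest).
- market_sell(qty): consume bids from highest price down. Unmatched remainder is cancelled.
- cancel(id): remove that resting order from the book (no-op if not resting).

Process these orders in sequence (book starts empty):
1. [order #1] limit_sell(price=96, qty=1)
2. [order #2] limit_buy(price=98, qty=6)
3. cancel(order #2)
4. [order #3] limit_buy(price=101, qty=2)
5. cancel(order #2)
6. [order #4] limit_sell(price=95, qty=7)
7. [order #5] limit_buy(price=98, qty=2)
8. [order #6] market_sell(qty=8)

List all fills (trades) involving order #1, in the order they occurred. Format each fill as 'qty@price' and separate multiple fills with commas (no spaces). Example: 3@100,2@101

Answer: 1@96

Derivation:
After op 1 [order #1] limit_sell(price=96, qty=1): fills=none; bids=[-] asks=[#1:1@96]
After op 2 [order #2] limit_buy(price=98, qty=6): fills=#2x#1:1@96; bids=[#2:5@98] asks=[-]
After op 3 cancel(order #2): fills=none; bids=[-] asks=[-]
After op 4 [order #3] limit_buy(price=101, qty=2): fills=none; bids=[#3:2@101] asks=[-]
After op 5 cancel(order #2): fills=none; bids=[#3:2@101] asks=[-]
After op 6 [order #4] limit_sell(price=95, qty=7): fills=#3x#4:2@101; bids=[-] asks=[#4:5@95]
After op 7 [order #5] limit_buy(price=98, qty=2): fills=#5x#4:2@95; bids=[-] asks=[#4:3@95]
After op 8 [order #6] market_sell(qty=8): fills=none; bids=[-] asks=[#4:3@95]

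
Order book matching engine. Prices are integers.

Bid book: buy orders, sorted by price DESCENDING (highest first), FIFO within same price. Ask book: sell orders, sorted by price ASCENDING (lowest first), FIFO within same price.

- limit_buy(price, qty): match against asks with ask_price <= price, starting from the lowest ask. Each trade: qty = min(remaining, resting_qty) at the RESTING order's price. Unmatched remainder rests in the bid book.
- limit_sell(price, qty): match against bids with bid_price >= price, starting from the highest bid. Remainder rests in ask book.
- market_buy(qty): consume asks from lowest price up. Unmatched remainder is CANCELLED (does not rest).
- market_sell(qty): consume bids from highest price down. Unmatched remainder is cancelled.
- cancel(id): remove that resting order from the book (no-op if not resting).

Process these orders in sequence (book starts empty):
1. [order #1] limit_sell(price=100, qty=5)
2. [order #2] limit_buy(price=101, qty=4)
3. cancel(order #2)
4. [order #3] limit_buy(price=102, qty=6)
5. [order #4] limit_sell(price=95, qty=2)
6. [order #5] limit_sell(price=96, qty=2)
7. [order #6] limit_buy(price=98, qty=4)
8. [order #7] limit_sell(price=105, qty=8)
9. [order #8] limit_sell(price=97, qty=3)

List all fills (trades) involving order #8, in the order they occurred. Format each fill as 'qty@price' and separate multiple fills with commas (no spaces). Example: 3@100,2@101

After op 1 [order #1] limit_sell(price=100, qty=5): fills=none; bids=[-] asks=[#1:5@100]
After op 2 [order #2] limit_buy(price=101, qty=4): fills=#2x#1:4@100; bids=[-] asks=[#1:1@100]
After op 3 cancel(order #2): fills=none; bids=[-] asks=[#1:1@100]
After op 4 [order #3] limit_buy(price=102, qty=6): fills=#3x#1:1@100; bids=[#3:5@102] asks=[-]
After op 5 [order #4] limit_sell(price=95, qty=2): fills=#3x#4:2@102; bids=[#3:3@102] asks=[-]
After op 6 [order #5] limit_sell(price=96, qty=2): fills=#3x#5:2@102; bids=[#3:1@102] asks=[-]
After op 7 [order #6] limit_buy(price=98, qty=4): fills=none; bids=[#3:1@102 #6:4@98] asks=[-]
After op 8 [order #7] limit_sell(price=105, qty=8): fills=none; bids=[#3:1@102 #6:4@98] asks=[#7:8@105]
After op 9 [order #8] limit_sell(price=97, qty=3): fills=#3x#8:1@102 #6x#8:2@98; bids=[#6:2@98] asks=[#7:8@105]

Answer: 1@102,2@98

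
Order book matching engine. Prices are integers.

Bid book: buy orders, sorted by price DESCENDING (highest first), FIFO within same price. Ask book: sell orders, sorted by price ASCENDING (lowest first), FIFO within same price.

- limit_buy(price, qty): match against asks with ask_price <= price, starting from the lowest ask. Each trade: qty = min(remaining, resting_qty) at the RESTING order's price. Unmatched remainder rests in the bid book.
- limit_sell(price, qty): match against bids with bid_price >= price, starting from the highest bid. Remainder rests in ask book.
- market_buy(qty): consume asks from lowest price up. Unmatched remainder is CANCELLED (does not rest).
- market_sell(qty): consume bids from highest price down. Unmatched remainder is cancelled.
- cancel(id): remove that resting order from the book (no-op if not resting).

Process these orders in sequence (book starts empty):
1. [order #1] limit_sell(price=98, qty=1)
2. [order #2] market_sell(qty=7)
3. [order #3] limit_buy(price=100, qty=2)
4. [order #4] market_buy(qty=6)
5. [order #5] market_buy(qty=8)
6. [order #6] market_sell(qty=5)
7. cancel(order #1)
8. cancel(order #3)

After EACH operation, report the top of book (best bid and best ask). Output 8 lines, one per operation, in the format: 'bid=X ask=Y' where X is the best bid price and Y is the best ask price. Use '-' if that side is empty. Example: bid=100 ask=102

After op 1 [order #1] limit_sell(price=98, qty=1): fills=none; bids=[-] asks=[#1:1@98]
After op 2 [order #2] market_sell(qty=7): fills=none; bids=[-] asks=[#1:1@98]
After op 3 [order #3] limit_buy(price=100, qty=2): fills=#3x#1:1@98; bids=[#3:1@100] asks=[-]
After op 4 [order #4] market_buy(qty=6): fills=none; bids=[#3:1@100] asks=[-]
After op 5 [order #5] market_buy(qty=8): fills=none; bids=[#3:1@100] asks=[-]
After op 6 [order #6] market_sell(qty=5): fills=#3x#6:1@100; bids=[-] asks=[-]
After op 7 cancel(order #1): fills=none; bids=[-] asks=[-]
After op 8 cancel(order #3): fills=none; bids=[-] asks=[-]

Answer: bid=- ask=98
bid=- ask=98
bid=100 ask=-
bid=100 ask=-
bid=100 ask=-
bid=- ask=-
bid=- ask=-
bid=- ask=-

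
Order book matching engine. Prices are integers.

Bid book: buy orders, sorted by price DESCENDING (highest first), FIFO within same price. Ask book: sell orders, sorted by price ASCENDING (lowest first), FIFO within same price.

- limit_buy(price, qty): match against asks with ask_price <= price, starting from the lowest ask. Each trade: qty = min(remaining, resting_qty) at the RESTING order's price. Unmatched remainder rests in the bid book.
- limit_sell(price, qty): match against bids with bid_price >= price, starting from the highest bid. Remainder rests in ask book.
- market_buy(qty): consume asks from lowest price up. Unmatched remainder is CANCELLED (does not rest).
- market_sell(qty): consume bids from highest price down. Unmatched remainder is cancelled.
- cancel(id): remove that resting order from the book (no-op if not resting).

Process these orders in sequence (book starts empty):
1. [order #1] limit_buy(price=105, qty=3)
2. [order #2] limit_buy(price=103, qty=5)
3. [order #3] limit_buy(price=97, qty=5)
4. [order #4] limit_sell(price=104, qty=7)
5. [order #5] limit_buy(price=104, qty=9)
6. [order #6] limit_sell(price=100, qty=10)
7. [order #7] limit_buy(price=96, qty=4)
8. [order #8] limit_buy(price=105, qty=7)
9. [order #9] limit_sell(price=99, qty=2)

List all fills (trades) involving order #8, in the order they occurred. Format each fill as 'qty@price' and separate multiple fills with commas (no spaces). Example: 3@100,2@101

Answer: 2@105

Derivation:
After op 1 [order #1] limit_buy(price=105, qty=3): fills=none; bids=[#1:3@105] asks=[-]
After op 2 [order #2] limit_buy(price=103, qty=5): fills=none; bids=[#1:3@105 #2:5@103] asks=[-]
After op 3 [order #3] limit_buy(price=97, qty=5): fills=none; bids=[#1:3@105 #2:5@103 #3:5@97] asks=[-]
After op 4 [order #4] limit_sell(price=104, qty=7): fills=#1x#4:3@105; bids=[#2:5@103 #3:5@97] asks=[#4:4@104]
After op 5 [order #5] limit_buy(price=104, qty=9): fills=#5x#4:4@104; bids=[#5:5@104 #2:5@103 #3:5@97] asks=[-]
After op 6 [order #6] limit_sell(price=100, qty=10): fills=#5x#6:5@104 #2x#6:5@103; bids=[#3:5@97] asks=[-]
After op 7 [order #7] limit_buy(price=96, qty=4): fills=none; bids=[#3:5@97 #7:4@96] asks=[-]
After op 8 [order #8] limit_buy(price=105, qty=7): fills=none; bids=[#8:7@105 #3:5@97 #7:4@96] asks=[-]
After op 9 [order #9] limit_sell(price=99, qty=2): fills=#8x#9:2@105; bids=[#8:5@105 #3:5@97 #7:4@96] asks=[-]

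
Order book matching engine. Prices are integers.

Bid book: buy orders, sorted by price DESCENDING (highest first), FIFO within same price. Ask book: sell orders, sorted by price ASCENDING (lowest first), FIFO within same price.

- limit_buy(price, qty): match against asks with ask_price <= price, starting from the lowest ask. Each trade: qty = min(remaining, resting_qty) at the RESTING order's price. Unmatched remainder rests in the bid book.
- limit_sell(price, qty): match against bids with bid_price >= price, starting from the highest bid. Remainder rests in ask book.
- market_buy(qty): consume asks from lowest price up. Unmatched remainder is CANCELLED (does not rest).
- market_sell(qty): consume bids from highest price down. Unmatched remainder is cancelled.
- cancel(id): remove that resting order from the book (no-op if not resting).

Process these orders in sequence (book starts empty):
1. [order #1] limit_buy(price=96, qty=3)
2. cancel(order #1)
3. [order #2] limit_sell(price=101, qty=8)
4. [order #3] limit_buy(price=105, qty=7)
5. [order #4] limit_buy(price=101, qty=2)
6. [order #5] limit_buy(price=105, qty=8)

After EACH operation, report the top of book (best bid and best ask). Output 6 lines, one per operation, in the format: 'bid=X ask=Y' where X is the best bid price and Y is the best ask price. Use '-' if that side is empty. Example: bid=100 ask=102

After op 1 [order #1] limit_buy(price=96, qty=3): fills=none; bids=[#1:3@96] asks=[-]
After op 2 cancel(order #1): fills=none; bids=[-] asks=[-]
After op 3 [order #2] limit_sell(price=101, qty=8): fills=none; bids=[-] asks=[#2:8@101]
After op 4 [order #3] limit_buy(price=105, qty=7): fills=#3x#2:7@101; bids=[-] asks=[#2:1@101]
After op 5 [order #4] limit_buy(price=101, qty=2): fills=#4x#2:1@101; bids=[#4:1@101] asks=[-]
After op 6 [order #5] limit_buy(price=105, qty=8): fills=none; bids=[#5:8@105 #4:1@101] asks=[-]

Answer: bid=96 ask=-
bid=- ask=-
bid=- ask=101
bid=- ask=101
bid=101 ask=-
bid=105 ask=-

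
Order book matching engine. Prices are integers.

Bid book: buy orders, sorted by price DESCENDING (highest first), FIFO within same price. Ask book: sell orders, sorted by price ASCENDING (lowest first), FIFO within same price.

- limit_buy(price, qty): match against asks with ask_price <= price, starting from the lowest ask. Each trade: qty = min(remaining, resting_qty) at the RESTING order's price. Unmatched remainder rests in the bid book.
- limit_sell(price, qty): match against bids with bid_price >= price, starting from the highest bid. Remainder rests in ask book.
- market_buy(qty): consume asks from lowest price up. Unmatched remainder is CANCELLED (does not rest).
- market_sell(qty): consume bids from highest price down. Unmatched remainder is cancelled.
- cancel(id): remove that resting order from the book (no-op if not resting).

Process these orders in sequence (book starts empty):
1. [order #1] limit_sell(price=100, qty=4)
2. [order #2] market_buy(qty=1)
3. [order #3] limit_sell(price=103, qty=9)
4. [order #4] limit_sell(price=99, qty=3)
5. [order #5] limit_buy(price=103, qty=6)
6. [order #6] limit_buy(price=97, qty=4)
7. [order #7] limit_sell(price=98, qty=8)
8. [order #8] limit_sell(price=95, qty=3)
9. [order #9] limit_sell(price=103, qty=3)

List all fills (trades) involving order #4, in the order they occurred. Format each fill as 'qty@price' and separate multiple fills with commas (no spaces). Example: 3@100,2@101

After op 1 [order #1] limit_sell(price=100, qty=4): fills=none; bids=[-] asks=[#1:4@100]
After op 2 [order #2] market_buy(qty=1): fills=#2x#1:1@100; bids=[-] asks=[#1:3@100]
After op 3 [order #3] limit_sell(price=103, qty=9): fills=none; bids=[-] asks=[#1:3@100 #3:9@103]
After op 4 [order #4] limit_sell(price=99, qty=3): fills=none; bids=[-] asks=[#4:3@99 #1:3@100 #3:9@103]
After op 5 [order #5] limit_buy(price=103, qty=6): fills=#5x#4:3@99 #5x#1:3@100; bids=[-] asks=[#3:9@103]
After op 6 [order #6] limit_buy(price=97, qty=4): fills=none; bids=[#6:4@97] asks=[#3:9@103]
After op 7 [order #7] limit_sell(price=98, qty=8): fills=none; bids=[#6:4@97] asks=[#7:8@98 #3:9@103]
After op 8 [order #8] limit_sell(price=95, qty=3): fills=#6x#8:3@97; bids=[#6:1@97] asks=[#7:8@98 #3:9@103]
After op 9 [order #9] limit_sell(price=103, qty=3): fills=none; bids=[#6:1@97] asks=[#7:8@98 #3:9@103 #9:3@103]

Answer: 3@99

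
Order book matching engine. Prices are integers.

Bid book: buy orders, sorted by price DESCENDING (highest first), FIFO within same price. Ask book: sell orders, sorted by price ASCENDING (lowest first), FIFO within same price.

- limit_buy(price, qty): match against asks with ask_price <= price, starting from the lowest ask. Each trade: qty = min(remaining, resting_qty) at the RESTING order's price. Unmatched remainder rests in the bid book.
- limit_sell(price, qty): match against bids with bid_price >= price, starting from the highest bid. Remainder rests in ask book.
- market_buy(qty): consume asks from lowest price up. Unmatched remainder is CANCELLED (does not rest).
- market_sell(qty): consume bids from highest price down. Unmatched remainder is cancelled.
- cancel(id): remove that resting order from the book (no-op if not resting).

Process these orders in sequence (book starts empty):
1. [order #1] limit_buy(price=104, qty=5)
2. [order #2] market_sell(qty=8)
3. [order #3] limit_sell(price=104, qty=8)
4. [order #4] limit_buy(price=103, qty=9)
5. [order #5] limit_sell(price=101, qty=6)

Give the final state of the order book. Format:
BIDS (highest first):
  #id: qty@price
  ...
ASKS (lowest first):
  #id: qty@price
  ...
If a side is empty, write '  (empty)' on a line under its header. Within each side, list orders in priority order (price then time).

After op 1 [order #1] limit_buy(price=104, qty=5): fills=none; bids=[#1:5@104] asks=[-]
After op 2 [order #2] market_sell(qty=8): fills=#1x#2:5@104; bids=[-] asks=[-]
After op 3 [order #3] limit_sell(price=104, qty=8): fills=none; bids=[-] asks=[#3:8@104]
After op 4 [order #4] limit_buy(price=103, qty=9): fills=none; bids=[#4:9@103] asks=[#3:8@104]
After op 5 [order #5] limit_sell(price=101, qty=6): fills=#4x#5:6@103; bids=[#4:3@103] asks=[#3:8@104]

Answer: BIDS (highest first):
  #4: 3@103
ASKS (lowest first):
  #3: 8@104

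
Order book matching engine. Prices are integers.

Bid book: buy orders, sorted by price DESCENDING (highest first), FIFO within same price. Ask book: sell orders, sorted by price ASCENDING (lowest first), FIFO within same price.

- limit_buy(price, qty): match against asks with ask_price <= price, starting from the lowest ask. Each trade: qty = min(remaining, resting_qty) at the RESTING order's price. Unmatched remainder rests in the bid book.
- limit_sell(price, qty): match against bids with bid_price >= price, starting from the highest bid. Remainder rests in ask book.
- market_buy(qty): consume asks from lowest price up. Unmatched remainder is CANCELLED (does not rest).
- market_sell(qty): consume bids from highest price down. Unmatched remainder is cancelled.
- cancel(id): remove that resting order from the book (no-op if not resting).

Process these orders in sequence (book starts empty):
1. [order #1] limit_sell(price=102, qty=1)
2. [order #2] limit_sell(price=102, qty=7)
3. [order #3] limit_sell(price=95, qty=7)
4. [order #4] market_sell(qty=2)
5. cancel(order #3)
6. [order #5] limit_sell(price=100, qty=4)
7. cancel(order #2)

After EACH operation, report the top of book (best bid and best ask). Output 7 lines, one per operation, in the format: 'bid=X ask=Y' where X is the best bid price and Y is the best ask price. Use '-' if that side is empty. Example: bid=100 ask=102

After op 1 [order #1] limit_sell(price=102, qty=1): fills=none; bids=[-] asks=[#1:1@102]
After op 2 [order #2] limit_sell(price=102, qty=7): fills=none; bids=[-] asks=[#1:1@102 #2:7@102]
After op 3 [order #3] limit_sell(price=95, qty=7): fills=none; bids=[-] asks=[#3:7@95 #1:1@102 #2:7@102]
After op 4 [order #4] market_sell(qty=2): fills=none; bids=[-] asks=[#3:7@95 #1:1@102 #2:7@102]
After op 5 cancel(order #3): fills=none; bids=[-] asks=[#1:1@102 #2:7@102]
After op 6 [order #5] limit_sell(price=100, qty=4): fills=none; bids=[-] asks=[#5:4@100 #1:1@102 #2:7@102]
After op 7 cancel(order #2): fills=none; bids=[-] asks=[#5:4@100 #1:1@102]

Answer: bid=- ask=102
bid=- ask=102
bid=- ask=95
bid=- ask=95
bid=- ask=102
bid=- ask=100
bid=- ask=100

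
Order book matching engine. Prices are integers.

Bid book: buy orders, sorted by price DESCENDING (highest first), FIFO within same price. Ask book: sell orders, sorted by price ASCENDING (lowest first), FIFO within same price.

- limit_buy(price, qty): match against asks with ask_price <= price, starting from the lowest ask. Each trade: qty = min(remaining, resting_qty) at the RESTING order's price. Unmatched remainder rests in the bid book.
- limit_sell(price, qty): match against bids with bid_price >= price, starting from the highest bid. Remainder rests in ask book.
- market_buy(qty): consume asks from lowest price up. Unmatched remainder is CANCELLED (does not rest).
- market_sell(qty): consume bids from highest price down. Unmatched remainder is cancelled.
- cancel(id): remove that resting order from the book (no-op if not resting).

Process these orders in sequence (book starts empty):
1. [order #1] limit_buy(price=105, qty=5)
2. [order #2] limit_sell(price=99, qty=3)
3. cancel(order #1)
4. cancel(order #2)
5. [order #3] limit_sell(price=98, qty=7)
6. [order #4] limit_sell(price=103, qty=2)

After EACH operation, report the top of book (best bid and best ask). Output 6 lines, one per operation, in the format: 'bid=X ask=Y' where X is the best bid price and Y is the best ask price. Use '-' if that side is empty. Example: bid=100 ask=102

Answer: bid=105 ask=-
bid=105 ask=-
bid=- ask=-
bid=- ask=-
bid=- ask=98
bid=- ask=98

Derivation:
After op 1 [order #1] limit_buy(price=105, qty=5): fills=none; bids=[#1:5@105] asks=[-]
After op 2 [order #2] limit_sell(price=99, qty=3): fills=#1x#2:3@105; bids=[#1:2@105] asks=[-]
After op 3 cancel(order #1): fills=none; bids=[-] asks=[-]
After op 4 cancel(order #2): fills=none; bids=[-] asks=[-]
After op 5 [order #3] limit_sell(price=98, qty=7): fills=none; bids=[-] asks=[#3:7@98]
After op 6 [order #4] limit_sell(price=103, qty=2): fills=none; bids=[-] asks=[#3:7@98 #4:2@103]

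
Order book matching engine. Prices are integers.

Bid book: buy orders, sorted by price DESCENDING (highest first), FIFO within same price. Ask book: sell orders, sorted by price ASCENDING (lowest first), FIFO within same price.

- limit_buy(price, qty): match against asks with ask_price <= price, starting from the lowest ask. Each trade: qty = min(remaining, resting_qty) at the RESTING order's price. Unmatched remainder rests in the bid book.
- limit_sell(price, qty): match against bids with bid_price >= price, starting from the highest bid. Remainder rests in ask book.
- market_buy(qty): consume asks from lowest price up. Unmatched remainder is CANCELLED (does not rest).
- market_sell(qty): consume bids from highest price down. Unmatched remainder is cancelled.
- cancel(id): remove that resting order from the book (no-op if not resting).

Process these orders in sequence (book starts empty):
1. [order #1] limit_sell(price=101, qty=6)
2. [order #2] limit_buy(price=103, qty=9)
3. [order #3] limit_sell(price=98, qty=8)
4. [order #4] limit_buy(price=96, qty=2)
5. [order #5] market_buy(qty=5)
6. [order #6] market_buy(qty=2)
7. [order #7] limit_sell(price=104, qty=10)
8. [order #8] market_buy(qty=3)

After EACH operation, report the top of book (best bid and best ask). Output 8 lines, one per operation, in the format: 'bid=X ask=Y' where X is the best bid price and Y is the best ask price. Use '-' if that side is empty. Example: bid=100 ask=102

Answer: bid=- ask=101
bid=103 ask=-
bid=- ask=98
bid=96 ask=98
bid=96 ask=-
bid=96 ask=-
bid=96 ask=104
bid=96 ask=104

Derivation:
After op 1 [order #1] limit_sell(price=101, qty=6): fills=none; bids=[-] asks=[#1:6@101]
After op 2 [order #2] limit_buy(price=103, qty=9): fills=#2x#1:6@101; bids=[#2:3@103] asks=[-]
After op 3 [order #3] limit_sell(price=98, qty=8): fills=#2x#3:3@103; bids=[-] asks=[#3:5@98]
After op 4 [order #4] limit_buy(price=96, qty=2): fills=none; bids=[#4:2@96] asks=[#3:5@98]
After op 5 [order #5] market_buy(qty=5): fills=#5x#3:5@98; bids=[#4:2@96] asks=[-]
After op 6 [order #6] market_buy(qty=2): fills=none; bids=[#4:2@96] asks=[-]
After op 7 [order #7] limit_sell(price=104, qty=10): fills=none; bids=[#4:2@96] asks=[#7:10@104]
After op 8 [order #8] market_buy(qty=3): fills=#8x#7:3@104; bids=[#4:2@96] asks=[#7:7@104]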